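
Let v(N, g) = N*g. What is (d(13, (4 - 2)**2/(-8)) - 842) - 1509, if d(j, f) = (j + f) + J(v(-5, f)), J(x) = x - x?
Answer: -4677/2 ≈ -2338.5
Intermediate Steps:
J(x) = 0
d(j, f) = f + j (d(j, f) = (j + f) + 0 = (f + j) + 0 = f + j)
(d(13, (4 - 2)**2/(-8)) - 842) - 1509 = (((4 - 2)**2/(-8) + 13) - 842) - 1509 = ((2**2*(-1/8) + 13) - 842) - 1509 = ((4*(-1/8) + 13) - 842) - 1509 = ((-1/2 + 13) - 842) - 1509 = (25/2 - 842) - 1509 = -1659/2 - 1509 = -4677/2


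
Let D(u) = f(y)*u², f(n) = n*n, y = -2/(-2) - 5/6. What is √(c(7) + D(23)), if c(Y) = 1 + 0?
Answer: √565/6 ≈ 3.9616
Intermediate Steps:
y = ⅙ (y = -2*(-½) - 5*⅙ = 1 - ⅚ = ⅙ ≈ 0.16667)
f(n) = n²
c(Y) = 1
D(u) = u²/36 (D(u) = (⅙)²*u² = u²/36)
√(c(7) + D(23)) = √(1 + (1/36)*23²) = √(1 + (1/36)*529) = √(1 + 529/36) = √(565/36) = √565/6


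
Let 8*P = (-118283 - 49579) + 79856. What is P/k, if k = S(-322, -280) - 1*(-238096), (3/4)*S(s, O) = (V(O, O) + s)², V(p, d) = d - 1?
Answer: -44003/2891632 ≈ -0.015217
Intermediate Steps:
V(p, d) = -1 + d
P = -44003/4 (P = ((-118283 - 49579) + 79856)/8 = (-167862 + 79856)/8 = (⅛)*(-88006) = -44003/4 ≈ -11001.)
S(s, O) = 4*(-1 + O + s)²/3 (S(s, O) = 4*((-1 + O) + s)²/3 = 4*(-1 + O + s)²/3)
k = 722908 (k = 4*(-1 - 280 - 322)²/3 - 1*(-238096) = (4/3)*(-603)² + 238096 = (4/3)*363609 + 238096 = 484812 + 238096 = 722908)
P/k = -44003/4/722908 = -44003/4*1/722908 = -44003/2891632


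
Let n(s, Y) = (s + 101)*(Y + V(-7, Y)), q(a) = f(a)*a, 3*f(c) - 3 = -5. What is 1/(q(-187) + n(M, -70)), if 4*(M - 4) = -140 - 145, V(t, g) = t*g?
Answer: 3/42899 ≈ 6.9932e-5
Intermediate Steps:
V(t, g) = g*t
M = -269/4 (M = 4 + (-140 - 145)/4 = 4 + (1/4)*(-285) = 4 - 285/4 = -269/4 ≈ -67.250)
f(c) = -2/3 (f(c) = 1 + (1/3)*(-5) = 1 - 5/3 = -2/3)
q(a) = -2*a/3
n(s, Y) = -6*Y*(101 + s) (n(s, Y) = (s + 101)*(Y + Y*(-7)) = (101 + s)*(Y - 7*Y) = (101 + s)*(-6*Y) = -6*Y*(101 + s))
1/(q(-187) + n(M, -70)) = 1/(-2/3*(-187) + 6*(-70)*(-101 - 1*(-269/4))) = 1/(374/3 + 6*(-70)*(-101 + 269/4)) = 1/(374/3 + 6*(-70)*(-135/4)) = 1/(374/3 + 14175) = 1/(42899/3) = 3/42899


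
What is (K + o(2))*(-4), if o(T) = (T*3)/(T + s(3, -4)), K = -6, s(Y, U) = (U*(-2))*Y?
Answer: 300/13 ≈ 23.077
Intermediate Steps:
s(Y, U) = -2*U*Y (s(Y, U) = (-2*U)*Y = -2*U*Y)
o(T) = 3*T/(24 + T) (o(T) = (T*3)/(T - 2*(-4)*3) = (3*T)/(T + 24) = (3*T)/(24 + T) = 3*T/(24 + T))
(K + o(2))*(-4) = (-6 + 3*2/(24 + 2))*(-4) = (-6 + 3*2/26)*(-4) = (-6 + 3*2*(1/26))*(-4) = (-6 + 3/13)*(-4) = -75/13*(-4) = 300/13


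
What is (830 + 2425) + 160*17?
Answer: 5975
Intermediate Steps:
(830 + 2425) + 160*17 = 3255 + 2720 = 5975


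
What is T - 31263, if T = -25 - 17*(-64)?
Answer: -30200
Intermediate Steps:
T = 1063 (T = -25 + 1088 = 1063)
T - 31263 = 1063 - 31263 = -30200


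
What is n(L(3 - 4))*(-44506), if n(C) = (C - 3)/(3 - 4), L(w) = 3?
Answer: 0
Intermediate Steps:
n(C) = 3 - C (n(C) = (-3 + C)/(-1) = (-3 + C)*(-1) = 3 - C)
n(L(3 - 4))*(-44506) = (3 - 1*3)*(-44506) = (3 - 3)*(-44506) = 0*(-44506) = 0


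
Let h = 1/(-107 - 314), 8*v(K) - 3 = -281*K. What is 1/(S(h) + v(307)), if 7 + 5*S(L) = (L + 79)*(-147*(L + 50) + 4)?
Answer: -886205/112408186104 ≈ -7.8838e-6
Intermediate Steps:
v(K) = 3/8 - 281*K/8 (v(K) = 3/8 + (-281*K)/8 = 3/8 - 281*K/8)
h = -1/421 (h = 1/(-421) = -1/421 ≈ -0.0023753)
S(L) = -7/5 + (-7346 - 147*L)*(79 + L)/5 (S(L) = -7/5 + ((L + 79)*(-147*(L + 50) + 4))/5 = -7/5 + ((79 + L)*(-147*(50 + L) + 4))/5 = -7/5 + ((79 + L)*((-7350 - 147*L) + 4))/5 = -7/5 + ((79 + L)*(-7346 - 147*L))/5 = -7/5 + ((-7346 - 147*L)*(79 + L))/5 = -7/5 + (-7346 - 147*L)*(79 + L)/5)
1/(S(h) + v(307)) = 1/((-580341/5 - 18959/5*(-1/421) - 147*(-1/421)**2/5) + (3/8 - 281/8*307)) = 1/((-580341/5 + 18959/2105 - 147/5*1/177241) + (3/8 - 86267/8)) = 1/((-580341/5 + 18959/2105 - 147/886205) - 10783) = 1/(-102852237589/886205 - 10783) = 1/(-112408186104/886205) = -886205/112408186104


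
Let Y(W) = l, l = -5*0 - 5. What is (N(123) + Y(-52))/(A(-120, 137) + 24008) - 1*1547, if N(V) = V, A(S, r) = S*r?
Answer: -5853789/3784 ≈ -1547.0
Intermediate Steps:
l = -5 (l = 0 - 5 = -5)
Y(W) = -5
(N(123) + Y(-52))/(A(-120, 137) + 24008) - 1*1547 = (123 - 5)/(-120*137 + 24008) - 1*1547 = 118/(-16440 + 24008) - 1547 = 118/7568 - 1547 = 118*(1/7568) - 1547 = 59/3784 - 1547 = -5853789/3784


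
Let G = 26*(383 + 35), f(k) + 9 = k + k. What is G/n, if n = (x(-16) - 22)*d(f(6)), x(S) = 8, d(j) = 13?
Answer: -418/7 ≈ -59.714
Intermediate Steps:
f(k) = -9 + 2*k (f(k) = -9 + (k + k) = -9 + 2*k)
n = -182 (n = (8 - 22)*13 = -14*13 = -182)
G = 10868 (G = 26*418 = 10868)
G/n = 10868/(-182) = 10868*(-1/182) = -418/7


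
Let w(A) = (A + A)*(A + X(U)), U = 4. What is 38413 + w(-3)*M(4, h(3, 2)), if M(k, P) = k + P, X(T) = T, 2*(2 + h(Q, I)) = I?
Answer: 38395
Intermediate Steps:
h(Q, I) = -2 + I/2
w(A) = 2*A*(4 + A) (w(A) = (A + A)*(A + 4) = (2*A)*(4 + A) = 2*A*(4 + A))
M(k, P) = P + k
38413 + w(-3)*M(4, h(3, 2)) = 38413 + (2*(-3)*(4 - 3))*((-2 + (½)*2) + 4) = 38413 + (2*(-3)*1)*((-2 + 1) + 4) = 38413 - 6*(-1 + 4) = 38413 - 6*3 = 38413 - 18 = 38395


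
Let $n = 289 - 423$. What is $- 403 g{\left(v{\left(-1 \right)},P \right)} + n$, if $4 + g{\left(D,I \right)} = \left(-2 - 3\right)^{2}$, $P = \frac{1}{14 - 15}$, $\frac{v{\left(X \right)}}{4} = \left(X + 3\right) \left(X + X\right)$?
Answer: $-8597$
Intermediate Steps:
$v{\left(X \right)} = 8 X \left(3 + X\right)$ ($v{\left(X \right)} = 4 \left(X + 3\right) \left(X + X\right) = 4 \left(3 + X\right) 2 X = 4 \cdot 2 X \left(3 + X\right) = 8 X \left(3 + X\right)$)
$n = -134$ ($n = 289 - 423 = -134$)
$P = -1$ ($P = \frac{1}{-1} = -1$)
$g{\left(D,I \right)} = 21$ ($g{\left(D,I \right)} = -4 + \left(-2 - 3\right)^{2} = -4 + \left(-5\right)^{2} = -4 + 25 = 21$)
$- 403 g{\left(v{\left(-1 \right)},P \right)} + n = \left(-403\right) 21 - 134 = -8463 - 134 = -8597$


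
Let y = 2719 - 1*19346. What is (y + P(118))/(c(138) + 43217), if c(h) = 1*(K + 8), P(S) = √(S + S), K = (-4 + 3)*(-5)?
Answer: -16627/43230 + √59/21615 ≈ -0.38426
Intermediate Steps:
y = -16627 (y = 2719 - 19346 = -16627)
K = 5 (K = -1*(-5) = 5)
P(S) = √2*√S (P(S) = √(2*S) = √2*√S)
c(h) = 13 (c(h) = 1*(5 + 8) = 1*13 = 13)
(y + P(118))/(c(138) + 43217) = (-16627 + √2*√118)/(13 + 43217) = (-16627 + 2*√59)/43230 = (-16627 + 2*√59)*(1/43230) = -16627/43230 + √59/21615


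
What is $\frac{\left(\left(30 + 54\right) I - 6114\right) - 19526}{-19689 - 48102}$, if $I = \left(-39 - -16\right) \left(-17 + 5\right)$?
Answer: $\frac{2456}{67791} \approx 0.036229$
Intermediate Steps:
$I = 276$ ($I = \left(-39 + 16\right) \left(-12\right) = \left(-23\right) \left(-12\right) = 276$)
$\frac{\left(\left(30 + 54\right) I - 6114\right) - 19526}{-19689 - 48102} = \frac{\left(\left(30 + 54\right) 276 - 6114\right) - 19526}{-19689 - 48102} = \frac{\left(84 \cdot 276 - 6114\right) - 19526}{-19689 - 48102} = \frac{\left(23184 - 6114\right) - 19526}{-67791} = \left(17070 - 19526\right) \left(- \frac{1}{67791}\right) = \left(-2456\right) \left(- \frac{1}{67791}\right) = \frac{2456}{67791}$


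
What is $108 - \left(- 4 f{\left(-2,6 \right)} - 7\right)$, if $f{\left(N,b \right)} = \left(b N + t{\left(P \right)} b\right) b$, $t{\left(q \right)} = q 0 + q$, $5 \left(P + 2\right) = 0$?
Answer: $-461$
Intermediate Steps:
$P = -2$ ($P = -2 + \frac{1}{5} \cdot 0 = -2 + 0 = -2$)
$t{\left(q \right)} = q$ ($t{\left(q \right)} = 0 + q = q$)
$f{\left(N,b \right)} = b \left(- 2 b + N b\right)$ ($f{\left(N,b \right)} = \left(b N - 2 b\right) b = \left(N b - 2 b\right) b = \left(- 2 b + N b\right) b = b \left(- 2 b + N b\right)$)
$108 - \left(- 4 f{\left(-2,6 \right)} - 7\right) = 108 - \left(- 4 \cdot 6^{2} \left(-2 - 2\right) - 7\right) = 108 - \left(- 4 \cdot 36 \left(-4\right) - 7\right) = 108 - \left(\left(-4\right) \left(-144\right) - 7\right) = 108 - \left(576 - 7\right) = 108 - 569 = -461$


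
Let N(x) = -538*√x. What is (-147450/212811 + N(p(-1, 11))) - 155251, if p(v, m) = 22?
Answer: -11013089337/70937 - 538*√22 ≈ -1.5778e+5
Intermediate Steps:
(-147450/212811 + N(p(-1, 11))) - 155251 = (-147450/212811 - 538*√22) - 155251 = (-147450*1/212811 - 538*√22) - 155251 = (-49150/70937 - 538*√22) - 155251 = -11013089337/70937 - 538*√22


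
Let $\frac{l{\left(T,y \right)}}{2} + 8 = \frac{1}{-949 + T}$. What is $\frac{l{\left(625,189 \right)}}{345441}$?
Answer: $- \frac{2593}{55961442} \approx -4.6335 \cdot 10^{-5}$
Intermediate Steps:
$l{\left(T,y \right)} = -16 + \frac{2}{-949 + T}$
$\frac{l{\left(625,189 \right)}}{345441} = \frac{2 \frac{1}{-949 + 625} \left(7593 - 5000\right)}{345441} = \frac{2 \left(7593 - 5000\right)}{-324} \cdot \frac{1}{345441} = 2 \left(- \frac{1}{324}\right) 2593 \cdot \frac{1}{345441} = \left(- \frac{2593}{162}\right) \frac{1}{345441} = - \frac{2593}{55961442}$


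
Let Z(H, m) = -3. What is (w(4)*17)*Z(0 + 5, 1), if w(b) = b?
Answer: -204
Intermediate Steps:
(w(4)*17)*Z(0 + 5, 1) = (4*17)*(-3) = 68*(-3) = -204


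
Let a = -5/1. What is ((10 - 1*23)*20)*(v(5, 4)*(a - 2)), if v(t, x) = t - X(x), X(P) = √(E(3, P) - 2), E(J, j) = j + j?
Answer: 9100 - 1820*√6 ≈ 4641.9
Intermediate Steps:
a = -5 (a = -5*1 = -5)
E(J, j) = 2*j
X(P) = √(-2 + 2*P) (X(P) = √(2*P - 2) = √(-2 + 2*P))
v(t, x) = t - √(-2 + 2*x)
((10 - 1*23)*20)*(v(5, 4)*(a - 2)) = ((10 - 1*23)*20)*((5 - √(-2 + 2*4))*(-5 - 2)) = ((10 - 23)*20)*((5 - √(-2 + 8))*(-7)) = (-13*20)*((5 - √6)*(-7)) = -260*(-35 + 7*√6) = 9100 - 1820*√6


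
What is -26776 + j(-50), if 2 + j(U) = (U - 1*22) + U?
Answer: -26900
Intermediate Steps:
j(U) = -24 + 2*U (j(U) = -2 + ((U - 1*22) + U) = -2 + ((U - 22) + U) = -2 + ((-22 + U) + U) = -2 + (-22 + 2*U) = -24 + 2*U)
-26776 + j(-50) = -26776 + (-24 + 2*(-50)) = -26776 + (-24 - 100) = -26776 - 124 = -26900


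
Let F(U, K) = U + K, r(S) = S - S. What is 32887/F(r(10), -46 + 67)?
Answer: 32887/21 ≈ 1566.0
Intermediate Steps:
r(S) = 0
F(U, K) = K + U
32887/F(r(10), -46 + 67) = 32887/((-46 + 67) + 0) = 32887/(21 + 0) = 32887/21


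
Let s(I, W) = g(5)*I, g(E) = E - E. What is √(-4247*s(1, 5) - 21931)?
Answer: I*√21931 ≈ 148.09*I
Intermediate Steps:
g(E) = 0
s(I, W) = 0 (s(I, W) = 0*I = 0)
√(-4247*s(1, 5) - 21931) = √(-4247*0 - 21931) = √(0 - 21931) = √(-21931) = I*√21931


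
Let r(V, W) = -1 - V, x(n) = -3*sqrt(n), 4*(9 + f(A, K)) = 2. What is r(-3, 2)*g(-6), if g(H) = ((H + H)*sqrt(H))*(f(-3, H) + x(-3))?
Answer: -216*sqrt(2) + 204*I*sqrt(6) ≈ -305.47 + 499.7*I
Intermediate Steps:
f(A, K) = -17/2 (f(A, K) = -9 + (1/4)*2 = -9 + 1/2 = -17/2)
g(H) = 2*H**(3/2)*(-17/2 - 3*I*sqrt(3)) (g(H) = ((H + H)*sqrt(H))*(-17/2 - 3*I*sqrt(3)) = ((2*H)*sqrt(H))*(-17/2 - 3*I*sqrt(3)) = (2*H**(3/2))*(-17/2 - 3*I*sqrt(3)) = 2*H**(3/2)*(-17/2 - 3*I*sqrt(3)))
r(-3, 2)*g(-6) = (-1 - 1*(-3))*((-6)**(3/2)*(-17 - 6*I*sqrt(3))) = (-1 + 3)*((-6*I*sqrt(6))*(-17 - 6*I*sqrt(3))) = 2*(-6*I*sqrt(6)*(-17 - 6*I*sqrt(3))) = -12*I*sqrt(6)*(-17 - 6*I*sqrt(3))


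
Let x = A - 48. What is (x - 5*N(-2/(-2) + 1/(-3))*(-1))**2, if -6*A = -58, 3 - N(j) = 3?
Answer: 13225/9 ≈ 1469.4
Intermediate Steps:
N(j) = 0 (N(j) = 3 - 1*3 = 3 - 3 = 0)
A = 29/3 (A = -1/6*(-58) = 29/3 ≈ 9.6667)
x = -115/3 (x = 29/3 - 48 = -115/3 ≈ -38.333)
(x - 5*N(-2/(-2) + 1/(-3))*(-1))**2 = (-115/3 - 5*0*(-1))**2 = (-115/3 + 0*(-1))**2 = (-115/3 + 0)**2 = (-115/3)**2 = 13225/9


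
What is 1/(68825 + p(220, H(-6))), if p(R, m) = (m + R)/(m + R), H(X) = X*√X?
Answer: 1/68826 ≈ 1.4529e-5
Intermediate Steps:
H(X) = X^(3/2)
p(R, m) = 1 (p(R, m) = (R + m)/(R + m) = 1)
1/(68825 + p(220, H(-6))) = 1/(68825 + 1) = 1/68826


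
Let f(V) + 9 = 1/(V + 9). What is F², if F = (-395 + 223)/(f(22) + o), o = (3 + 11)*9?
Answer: 1776889/822649 ≈ 2.1600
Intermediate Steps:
o = 126 (o = 14*9 = 126)
f(V) = -9 + 1/(9 + V) (f(V) = -9 + 1/(V + 9) = -9 + 1/(9 + V))
F = -1333/907 (F = (-395 + 223)/((-80 - 9*22)/(9 + 22) + 126) = -172/((-80 - 198)/31 + 126) = -172/((1/31)*(-278) + 126) = -172/(-278/31 + 126) = -172/3628/31 = -172*31/3628 = -1333/907 ≈ -1.4697)
F² = (-1333/907)² = 1776889/822649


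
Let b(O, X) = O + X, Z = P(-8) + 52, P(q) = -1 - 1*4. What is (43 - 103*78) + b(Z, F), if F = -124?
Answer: -8068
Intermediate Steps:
P(q) = -5 (P(q) = -1 - 4 = -5)
Z = 47 (Z = -5 + 52 = 47)
(43 - 103*78) + b(Z, F) = (43 - 103*78) + (47 - 124) = (43 - 8034) - 77 = -7991 - 77 = -8068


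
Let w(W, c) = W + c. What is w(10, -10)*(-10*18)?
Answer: 0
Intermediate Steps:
w(10, -10)*(-10*18) = (10 - 10)*(-10*18) = 0*(-180) = 0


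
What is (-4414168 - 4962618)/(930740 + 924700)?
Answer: -4688393/927720 ≈ -5.0537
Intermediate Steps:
(-4414168 - 4962618)/(930740 + 924700) = -9376786/1855440 = -9376786*1/1855440 = -4688393/927720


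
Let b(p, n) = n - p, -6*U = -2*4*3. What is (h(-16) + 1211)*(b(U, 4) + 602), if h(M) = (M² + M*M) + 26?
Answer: 1052898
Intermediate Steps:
U = 4 (U = -(-2*4)*3/6 = -(-4)*3/3 = -⅙*(-24) = 4)
h(M) = 26 + 2*M² (h(M) = (M² + M²) + 26 = 2*M² + 26 = 26 + 2*M²)
(h(-16) + 1211)*(b(U, 4) + 602) = ((26 + 2*(-16)²) + 1211)*((4 - 1*4) + 602) = ((26 + 2*256) + 1211)*((4 - 4) + 602) = ((26 + 512) + 1211)*(0 + 602) = (538 + 1211)*602 = 1749*602 = 1052898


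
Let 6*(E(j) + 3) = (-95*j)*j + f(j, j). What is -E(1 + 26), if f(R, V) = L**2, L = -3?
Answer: 11544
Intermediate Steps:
f(R, V) = 9 (f(R, V) = (-3)**2 = 9)
E(j) = -3/2 - 95*j**2/6 (E(j) = -3 + ((-95*j)*j + 9)/6 = -3 + (-95*j**2 + 9)/6 = -3 + (9 - 95*j**2)/6 = -3 + (3/2 - 95*j**2/6) = -3/2 - 95*j**2/6)
-E(1 + 26) = -(-3/2 - 95*(1 + 26)**2/6) = -(-3/2 - 95/6*27**2) = -(-3/2 - 95/6*729) = -(-3/2 - 23085/2) = -1*(-11544) = 11544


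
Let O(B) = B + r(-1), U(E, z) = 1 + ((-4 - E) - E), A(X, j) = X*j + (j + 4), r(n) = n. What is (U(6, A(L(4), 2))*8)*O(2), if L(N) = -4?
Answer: -120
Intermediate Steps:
A(X, j) = 4 + j + X*j (A(X, j) = X*j + (4 + j) = 4 + j + X*j)
U(E, z) = -3 - 2*E (U(E, z) = 1 + (-4 - 2*E) = -3 - 2*E)
O(B) = -1 + B (O(B) = B - 1 = -1 + B)
(U(6, A(L(4), 2))*8)*O(2) = ((-3 - 2*6)*8)*(-1 + 2) = ((-3 - 12)*8)*1 = -15*8*1 = -120*1 = -120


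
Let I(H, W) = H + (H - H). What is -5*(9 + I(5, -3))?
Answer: -70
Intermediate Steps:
I(H, W) = H (I(H, W) = H + 0 = H)
-5*(9 + I(5, -3)) = -5*(9 + 5) = -5*14 = -70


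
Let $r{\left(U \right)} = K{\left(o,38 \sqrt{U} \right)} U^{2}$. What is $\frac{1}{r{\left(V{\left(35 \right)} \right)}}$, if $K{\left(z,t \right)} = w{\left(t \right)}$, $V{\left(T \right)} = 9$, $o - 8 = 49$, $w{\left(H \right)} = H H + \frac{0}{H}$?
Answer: $\frac{1}{1052676} \approx 9.4996 \cdot 10^{-7}$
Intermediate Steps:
$w{\left(H \right)} = H^{2}$ ($w{\left(H \right)} = H^{2} + 0 = H^{2}$)
$o = 57$ ($o = 8 + 49 = 57$)
$K{\left(z,t \right)} = t^{2}$
$r{\left(U \right)} = 1444 U^{3}$ ($r{\left(U \right)} = \left(38 \sqrt{U}\right)^{2} U^{2} = 1444 U U^{2} = 1444 U^{3}$)
$\frac{1}{r{\left(V{\left(35 \right)} \right)}} = \frac{1}{1444 \cdot 9^{3}} = \frac{1}{1444 \cdot 729} = \frac{1}{1052676}$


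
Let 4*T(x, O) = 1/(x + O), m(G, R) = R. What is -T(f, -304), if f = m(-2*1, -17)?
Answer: 1/1284 ≈ 0.00077882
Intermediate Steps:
f = -17
T(x, O) = 1/(4*(O + x)) (T(x, O) = 1/(4*(x + O)) = 1/(4*(O + x)))
-T(f, -304) = -1/(4*(-304 - 17)) = -1/(4*(-321)) = -(-1)/(4*321) = -1*(-1/1284) = 1/1284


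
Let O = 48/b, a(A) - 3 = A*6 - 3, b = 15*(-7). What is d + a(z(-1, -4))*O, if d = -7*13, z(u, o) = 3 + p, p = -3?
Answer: -91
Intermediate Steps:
z(u, o) = 0 (z(u, o) = 3 - 3 = 0)
b = -105
a(A) = 6*A (a(A) = 3 + (A*6 - 3) = 3 + (6*A - 3) = 3 + (-3 + 6*A) = 6*A)
O = -16/35 (O = 48/(-105) = 48*(-1/105) = -16/35 ≈ -0.45714)
d = -91
d + a(z(-1, -4))*O = -91 + (6*0)*(-16/35) = -91 + 0*(-16/35) = -91 + 0 = -91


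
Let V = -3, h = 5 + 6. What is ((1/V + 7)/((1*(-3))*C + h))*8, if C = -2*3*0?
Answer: 160/33 ≈ 4.8485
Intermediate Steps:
h = 11
C = 0 (C = -6*0 = 0)
((1/V + 7)/((1*(-3))*C + h))*8 = ((1/(-3) + 7)/((1*(-3))*0 + 11))*8 = ((-⅓ + 7)/(-3*0 + 11))*8 = (20/(3*(0 + 11)))*8 = ((20/3)/11)*8 = ((20/3)*(1/11))*8 = (20/33)*8 = 160/33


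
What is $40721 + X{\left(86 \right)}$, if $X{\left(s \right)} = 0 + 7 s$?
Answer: $41323$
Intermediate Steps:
$X{\left(s \right)} = 7 s$
$40721 + X{\left(86 \right)} = 40721 + 7 \cdot 86 = 40721 + 602 = 41323$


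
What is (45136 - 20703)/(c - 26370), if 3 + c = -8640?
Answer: -24433/35013 ≈ -0.69783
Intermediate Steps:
c = -8643 (c = -3 - 8640 = -8643)
(45136 - 20703)/(c - 26370) = (45136 - 20703)/(-8643 - 26370) = 24433/(-35013) = 24433*(-1/35013) = -24433/35013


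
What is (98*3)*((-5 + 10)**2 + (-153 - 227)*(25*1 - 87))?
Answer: 6933990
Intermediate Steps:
(98*3)*((-5 + 10)**2 + (-153 - 227)*(25*1 - 87)) = 294*(5**2 - 380*(25 - 87)) = 294*(25 - 380*(-62)) = 294*(25 + 23560) = 294*23585 = 6933990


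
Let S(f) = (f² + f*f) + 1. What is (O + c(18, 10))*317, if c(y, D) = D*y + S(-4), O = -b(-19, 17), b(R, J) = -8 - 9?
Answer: 72910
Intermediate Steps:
b(R, J) = -17
S(f) = 1 + 2*f² (S(f) = (f² + f²) + 1 = 2*f² + 1 = 1 + 2*f²)
O = 17 (O = -1*(-17) = 17)
c(y, D) = 33 + D*y (c(y, D) = D*y + (1 + 2*(-4)²) = D*y + (1 + 2*16) = D*y + (1 + 32) = D*y + 33 = 33 + D*y)
(O + c(18, 10))*317 = (17 + (33 + 10*18))*317 = (17 + (33 + 180))*317 = (17 + 213)*317 = 230*317 = 72910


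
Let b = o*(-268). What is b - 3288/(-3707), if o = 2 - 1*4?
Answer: 1990240/3707 ≈ 536.89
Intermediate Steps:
o = -2 (o = 2 - 4 = -2)
b = 536 (b = -2*(-268) = 536)
b - 3288/(-3707) = 536 - 3288/(-3707) = 536 - 3288*(-1/3707) = 536 + 3288/3707 = 1990240/3707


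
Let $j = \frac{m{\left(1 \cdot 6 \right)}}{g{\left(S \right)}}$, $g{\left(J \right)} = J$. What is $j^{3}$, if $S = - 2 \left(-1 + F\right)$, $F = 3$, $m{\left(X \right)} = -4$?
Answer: $1$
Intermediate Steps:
$S = -4$ ($S = - 2 \left(-1 + 3\right) = \left(-2\right) 2 = -4$)
$j = 1$ ($j = - \frac{4}{-4} = \left(-4\right) \left(- \frac{1}{4}\right) = 1$)
$j^{3} = 1^{3} = 1$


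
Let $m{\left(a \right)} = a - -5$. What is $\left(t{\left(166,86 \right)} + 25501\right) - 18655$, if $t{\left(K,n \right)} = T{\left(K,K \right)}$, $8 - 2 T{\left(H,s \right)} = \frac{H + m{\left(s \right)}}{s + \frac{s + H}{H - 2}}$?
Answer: $\frac{94365483}{13778} \approx 6849.0$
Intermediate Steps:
$m{\left(a \right)} = 5 + a$ ($m{\left(a \right)} = a + 5 = 5 + a$)
$T{\left(H,s \right)} = 4 - \frac{5 + H + s}{2 \left(s + \frac{H + s}{-2 + H}\right)}$ ($T{\left(H,s \right)} = 4 - \frac{\left(H + \left(5 + s\right)\right) \frac{1}{s + \frac{s + H}{H - 2}}}{2} = 4 - \frac{\left(5 + H + s\right) \frac{1}{s + \frac{H + s}{-2 + H}}}{2} = 4 - \frac{\frac{1}{s + \frac{H + s}{-2 + H}} \left(5 + H + s\right)}{2} = 4 - \frac{5 + H + s}{2 \left(s + \frac{H + s}{-2 + H}\right)}$)
$t{\left(K,n \right)} = \frac{10 - K + 6 K^{2}}{2 K^{2}}$ ($t{\left(K,n \right)} = \frac{10 - K^{2} - 6 K + 5 K + 7 K K}{2 \left(K - K + K K\right)} = \frac{10 - K^{2} - 6 K + 5 K + 7 K^{2}}{2 \left(K - K + K^{2}\right)} = \frac{10 - K + 6 K^{2}}{2 K^{2}}$)
$\left(t{\left(166,86 \right)} + 25501\right) - 18655 = \left(\left(3 + \frac{5}{27556} - \frac{1}{2 \cdot 166}\right) + 25501\right) - 18655 = \left(\left(3 + 5 \cdot \frac{1}{27556} - \frac{1}{332}\right) + 25501\right) - 18655 = \left(\left(3 + \frac{5}{27556} - \frac{1}{332}\right) + 25501\right) - 18655 = \left(\frac{41295}{13778} + 25501\right) - 18655 = \frac{351394073}{13778} - 18655 = \frac{94365483}{13778}$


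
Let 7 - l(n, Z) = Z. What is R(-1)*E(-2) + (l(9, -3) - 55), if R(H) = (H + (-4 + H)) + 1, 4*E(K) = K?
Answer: -85/2 ≈ -42.500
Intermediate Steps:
l(n, Z) = 7 - Z
E(K) = K/4
R(H) = -3 + 2*H (R(H) = (-4 + 2*H) + 1 = -3 + 2*H)
R(-1)*E(-2) + (l(9, -3) - 55) = (-3 + 2*(-1))*((¼)*(-2)) + ((7 - 1*(-3)) - 55) = (-3 - 2)*(-½) + ((7 + 3) - 55) = -5*(-½) + (10 - 55) = 5/2 - 45 = -85/2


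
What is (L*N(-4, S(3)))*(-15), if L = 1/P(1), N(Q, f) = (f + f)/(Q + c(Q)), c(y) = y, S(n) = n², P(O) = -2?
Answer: -135/8 ≈ -16.875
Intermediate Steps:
N(Q, f) = f/Q (N(Q, f) = (f + f)/(Q + Q) = (2*f)/((2*Q)) = (2*f)*(1/(2*Q)) = f/Q)
L = -½ (L = 1/(-2) = -½ ≈ -0.50000)
(L*N(-4, S(3)))*(-15) = -3²/(2*(-4))*(-15) = -9*(-1)/(2*4)*(-15) = -½*(-9/4)*(-15) = (9/8)*(-15) = -135/8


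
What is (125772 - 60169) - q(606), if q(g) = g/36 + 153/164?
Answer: 32267935/492 ≈ 65585.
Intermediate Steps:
q(g) = 153/164 + g/36 (q(g) = g*(1/36) + 153*(1/164) = g/36 + 153/164 = 153/164 + g/36)
(125772 - 60169) - q(606) = (125772 - 60169) - (153/164 + (1/36)*606) = 65603 - (153/164 + 101/6) = 65603 - 1*8741/492 = 65603 - 8741/492 = 32267935/492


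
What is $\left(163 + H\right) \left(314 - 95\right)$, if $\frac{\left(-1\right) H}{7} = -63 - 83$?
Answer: $259515$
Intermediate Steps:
$H = 1022$ ($H = - 7 \left(-63 - 83\right) = \left(-7\right) \left(-146\right) = 1022$)
$\left(163 + H\right) \left(314 - 95\right) = \left(163 + 1022\right) \left(314 - 95\right) = 1185 \cdot 219 = 259515$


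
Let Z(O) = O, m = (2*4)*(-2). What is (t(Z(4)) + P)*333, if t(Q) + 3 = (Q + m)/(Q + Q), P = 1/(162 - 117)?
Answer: -14911/10 ≈ -1491.1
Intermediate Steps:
P = 1/45 ≈ 0.022222
m = -16 (m = 8*(-2) = -16)
t(Q) = -3 + (-16 + Q)/(2*Q) (t(Q) = -3 + (Q - 16)/(Q + Q) = -3 + (-16 + Q)/((2*Q)) = -3 + (-16 + Q)*(1/(2*Q)) = -3 + (-16 + Q)/(2*Q))
(t(Z(4)) + P)*333 = ((-5/2 - 8/4) + 1/45)*333 = ((-5/2 - 8*¼) + 1/45)*333 = ((-5/2 - 2) + 1/45)*333 = (-9/2 + 1/45)*333 = -403/90*333 = -14911/10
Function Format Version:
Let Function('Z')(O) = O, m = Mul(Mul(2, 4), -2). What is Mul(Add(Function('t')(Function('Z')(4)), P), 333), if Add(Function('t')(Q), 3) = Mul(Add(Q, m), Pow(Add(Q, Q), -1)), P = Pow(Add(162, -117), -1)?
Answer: Rational(-14911, 10) ≈ -1491.1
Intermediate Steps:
P = Rational(1, 45) (P = Pow(45, -1) = Rational(1, 45) ≈ 0.022222)
m = -16 (m = Mul(8, -2) = -16)
Function('t')(Q) = Add(-3, Mul(Rational(1, 2), Pow(Q, -1), Add(-16, Q))) (Function('t')(Q) = Add(-3, Mul(Add(Q, -16), Pow(Add(Q, Q), -1))) = Add(-3, Mul(Add(-16, Q), Pow(Mul(2, Q), -1))) = Add(-3, Mul(Add(-16, Q), Mul(Rational(1, 2), Pow(Q, -1)))) = Add(-3, Mul(Rational(1, 2), Pow(Q, -1), Add(-16, Q))))
Mul(Add(Function('t')(Function('Z')(4)), P), 333) = Mul(Add(Add(Rational(-5, 2), Mul(-8, Pow(4, -1))), Rational(1, 45)), 333) = Mul(Add(Add(Rational(-5, 2), Mul(-8, Rational(1, 4))), Rational(1, 45)), 333) = Mul(Add(Add(Rational(-5, 2), -2), Rational(1, 45)), 333) = Mul(Add(Rational(-9, 2), Rational(1, 45)), 333) = Mul(Rational(-403, 90), 333) = Rational(-14911, 10)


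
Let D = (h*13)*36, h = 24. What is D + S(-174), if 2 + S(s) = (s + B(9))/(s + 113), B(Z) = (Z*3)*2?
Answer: 685150/61 ≈ 11232.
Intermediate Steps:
B(Z) = 6*Z (B(Z) = (3*Z)*2 = 6*Z)
S(s) = -2 + (54 + s)/(113 + s) (S(s) = -2 + (s + 6*9)/(s + 113) = -2 + (s + 54)/(113 + s) = -2 + (54 + s)/(113 + s))
D = 11232 (D = (24*13)*36 = 312*36 = 11232)
D + S(-174) = 11232 + (-172 - 1*(-174))/(113 - 174) = 11232 + (-172 + 174)/(-61) = 11232 - 1/61*2 = 11232 - 2/61 = 685150/61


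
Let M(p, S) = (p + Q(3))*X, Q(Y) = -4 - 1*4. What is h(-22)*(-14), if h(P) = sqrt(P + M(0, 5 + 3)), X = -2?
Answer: -14*I*sqrt(6) ≈ -34.293*I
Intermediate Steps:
Q(Y) = -8 (Q(Y) = -4 - 4 = -8)
M(p, S) = 16 - 2*p (M(p, S) = (p - 8)*(-2) = (-8 + p)*(-2) = 16 - 2*p)
h(P) = sqrt(16 + P) (h(P) = sqrt(P + (16 - 2*0)) = sqrt(P + (16 + 0)) = sqrt(P + 16) = sqrt(16 + P))
h(-22)*(-14) = sqrt(16 - 22)*(-14) = sqrt(-6)*(-14) = (I*sqrt(6))*(-14) = -14*I*sqrt(6)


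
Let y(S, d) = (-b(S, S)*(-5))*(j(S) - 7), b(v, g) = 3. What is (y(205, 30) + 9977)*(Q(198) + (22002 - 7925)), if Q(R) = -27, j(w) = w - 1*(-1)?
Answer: 182116100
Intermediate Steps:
j(w) = 1 + w (j(w) = w + 1 = 1 + w)
y(S, d) = -90 + 15*S (y(S, d) = (-1*3*(-5))*((1 + S) - 7) = (-3*(-5))*(-6 + S) = 15*(-6 + S) = -90 + 15*S)
(y(205, 30) + 9977)*(Q(198) + (22002 - 7925)) = ((-90 + 15*205) + 9977)*(-27 + (22002 - 7925)) = ((-90 + 3075) + 9977)*(-27 + 14077) = (2985 + 9977)*14050 = 12962*14050 = 182116100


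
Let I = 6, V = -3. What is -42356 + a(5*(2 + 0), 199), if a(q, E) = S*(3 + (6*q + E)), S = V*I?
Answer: -47072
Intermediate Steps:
S = -18 (S = -3*6 = -18)
a(q, E) = -54 - 108*q - 18*E (a(q, E) = -18*(3 + (6*q + E)) = -18*(3 + (E + 6*q)) = -18*(3 + E + 6*q) = -54 - 108*q - 18*E)
-42356 + a(5*(2 + 0), 199) = -42356 + (-54 - 540*(2 + 0) - 18*199) = -42356 + (-54 - 540*2 - 3582) = -42356 + (-54 - 108*10 - 3582) = -42356 + (-54 - 1080 - 3582) = -42356 - 4716 = -47072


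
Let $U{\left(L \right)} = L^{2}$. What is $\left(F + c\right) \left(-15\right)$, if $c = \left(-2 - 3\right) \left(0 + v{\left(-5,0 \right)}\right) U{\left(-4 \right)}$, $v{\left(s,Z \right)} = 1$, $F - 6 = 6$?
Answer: $1020$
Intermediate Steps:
$F = 12$ ($F = 6 + 6 = 12$)
$c = -80$ ($c = \left(-2 - 3\right) \left(0 + 1\right) \left(-4\right)^{2} = \left(-5\right) 1 \cdot 16 = \left(-5\right) 16 = -80$)
$\left(F + c\right) \left(-15\right) = \left(12 - 80\right) \left(-15\right) = \left(-68\right) \left(-15\right) = 1020$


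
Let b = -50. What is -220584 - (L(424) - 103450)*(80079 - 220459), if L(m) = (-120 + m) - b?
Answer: -14472837064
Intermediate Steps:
L(m) = -70 + m (L(m) = (-120 + m) - 1*(-50) = (-120 + m) + 50 = -70 + m)
-220584 - (L(424) - 103450)*(80079 - 220459) = -220584 - ((-70 + 424) - 103450)*(80079 - 220459) = -220584 - (354 - 103450)*(-140380) = -220584 - (-103096)*(-140380) = -220584 - 1*14472616480 = -220584 - 14472616480 = -14472837064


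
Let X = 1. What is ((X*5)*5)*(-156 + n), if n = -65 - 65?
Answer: -7150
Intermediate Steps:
n = -130
((X*5)*5)*(-156 + n) = ((1*5)*5)*(-156 - 130) = (5*5)*(-286) = 25*(-286) = -7150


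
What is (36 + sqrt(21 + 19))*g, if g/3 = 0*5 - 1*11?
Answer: -1188 - 66*sqrt(10) ≈ -1396.7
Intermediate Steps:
g = -33 (g = 3*(0*5 - 1*11) = 3*(0 - 11) = 3*(-11) = -33)
(36 + sqrt(21 + 19))*g = (36 + sqrt(21 + 19))*(-33) = (36 + sqrt(40))*(-33) = (36 + 2*sqrt(10))*(-33) = -1188 - 66*sqrt(10)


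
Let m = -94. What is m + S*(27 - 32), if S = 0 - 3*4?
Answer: -34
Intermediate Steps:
S = -12 (S = 0 - 12 = -12)
m + S*(27 - 32) = -94 - 12*(27 - 32) = -94 - 12*(-5) = -94 + 60 = -34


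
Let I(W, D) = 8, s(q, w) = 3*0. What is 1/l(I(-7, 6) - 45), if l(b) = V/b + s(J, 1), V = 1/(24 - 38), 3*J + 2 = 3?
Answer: 518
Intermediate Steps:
J = ⅓ (J = -⅔ + (⅓)*3 = -⅔ + 1 = ⅓ ≈ 0.33333)
s(q, w) = 0
V = -1/14 (V = 1/(-14) = -1/14 ≈ -0.071429)
l(b) = -1/(14*b) (l(b) = -1/(14*b) + 0 = -1/(14*b))
1/l(I(-7, 6) - 45) = 1/(-1/(14*(8 - 45))) = 1/(-1/14/(-37)) = 1/(-1/14*(-1/37)) = 1/(1/518) = 518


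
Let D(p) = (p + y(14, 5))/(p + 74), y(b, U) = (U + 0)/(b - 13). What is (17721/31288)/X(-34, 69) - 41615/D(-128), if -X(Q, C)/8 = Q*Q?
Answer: -5286450534201/289351424 ≈ -18270.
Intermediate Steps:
y(b, U) = U/(-13 + b)
X(Q, C) = -8*Q² (X(Q, C) = -8*Q*Q = -8*Q²)
D(p) = (5 + p)/(74 + p) (D(p) = (p + 5/(-13 + 14))/(p + 74) = (p + 5/1)/(74 + p) = (p + 5*1)/(74 + p) = (p + 5)/(74 + p) = (5 + p)/(74 + p))
(17721/31288)/X(-34, 69) - 41615/D(-128) = (17721/31288)/((-8*(-34)²)) - 41615*(74 - 128)/(5 - 128) = (17721*(1/31288))/((-8*1156)) - 41615/(-123/(-54)) = (17721/31288)/(-9248) - 41615/((-1/54*(-123))) = (17721/31288)*(-1/9248) - 41615/41/18 = -17721/289351424 - 41615*18/41 = -17721/289351424 - 18270 = -5286450534201/289351424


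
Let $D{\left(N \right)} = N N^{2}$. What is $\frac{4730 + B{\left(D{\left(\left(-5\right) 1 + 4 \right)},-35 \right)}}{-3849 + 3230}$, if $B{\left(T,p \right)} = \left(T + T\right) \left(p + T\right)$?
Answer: $- \frac{4802}{619} \approx -7.7577$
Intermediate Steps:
$D{\left(N \right)} = N^{3}$
$B{\left(T,p \right)} = 2 T \left(T + p\right)$
$\frac{4730 + B{\left(D{\left(\left(-5\right) 1 + 4 \right)},-35 \right)}}{-3849 + 3230} = \frac{4730 + 2 \left(\left(-5\right) 1 + 4\right)^{3} \left(\left(\left(-5\right) 1 + 4\right)^{3} - 35\right)}{-3849 + 3230} = \frac{4730 + 2 \left(-5 + 4\right)^{3} \left(\left(-5 + 4\right)^{3} - 35\right)}{-619} = \left(4730 + 2 \left(-1\right)^{3} \left(\left(-1\right)^{3} - 35\right)\right) \left(- \frac{1}{619}\right) = \left(4730 + 2 \left(-1\right) \left(-1 - 35\right)\right) \left(- \frac{1}{619}\right) = \left(4730 + 2 \left(-1\right) \left(-36\right)\right) \left(- \frac{1}{619}\right) = \left(4730 + 72\right) \left(- \frac{1}{619}\right) = 4802 \left(- \frac{1}{619}\right) = - \frac{4802}{619}$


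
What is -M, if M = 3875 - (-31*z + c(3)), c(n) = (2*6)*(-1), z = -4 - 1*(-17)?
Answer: -4290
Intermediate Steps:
z = 13 (z = -4 + 17 = 13)
c(n) = -12 (c(n) = 12*(-1) = -12)
M = 4290 (M = 3875 - (-31*13 - 12) = 3875 - (-403 - 12) = 3875 - 1*(-415) = 3875 + 415 = 4290)
-M = -1*4290 = -4290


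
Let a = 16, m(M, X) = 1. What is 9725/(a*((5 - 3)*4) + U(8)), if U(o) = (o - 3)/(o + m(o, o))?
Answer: 87525/1157 ≈ 75.648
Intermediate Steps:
U(o) = (-3 + o)/(1 + o) (U(o) = (o - 3)/(o + 1) = (-3 + o)/(1 + o))
9725/(a*((5 - 3)*4) + U(8)) = 9725/(16*((5 - 3)*4) + (-3 + 8)/(1 + 8)) = 9725/(16*(2*4) + 5/9) = 9725/(16*8 + (⅑)*5) = 9725/(128 + 5/9) = 9725/(1157/9) = 9725*(9/1157) = 87525/1157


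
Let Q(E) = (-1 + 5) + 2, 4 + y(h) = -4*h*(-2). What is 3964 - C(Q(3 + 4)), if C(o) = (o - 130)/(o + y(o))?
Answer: 99162/25 ≈ 3966.5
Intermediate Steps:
y(h) = -4 + 8*h (y(h) = -4 - 4*h*(-2) = -4 + 8*h)
Q(E) = 6 (Q(E) = 4 + 2 = 6)
C(o) = (-130 + o)/(-4 + 9*o) (C(o) = (o - 130)/(o + (-4 + 8*o)) = (-130 + o)/(-4 + 9*o))
3964 - C(Q(3 + 4)) = 3964 - (-130 + 6)/(-4 + 9*6) = 3964 - (-124)/(-4 + 54) = 3964 - (-124)/50 = 3964 - 1*(-62/25) = 3964 + 62/25 = 99162/25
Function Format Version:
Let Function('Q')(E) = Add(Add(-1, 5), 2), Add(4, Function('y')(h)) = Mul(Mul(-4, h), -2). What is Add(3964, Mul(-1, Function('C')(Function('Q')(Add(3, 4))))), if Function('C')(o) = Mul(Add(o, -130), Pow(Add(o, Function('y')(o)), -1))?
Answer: Rational(99162, 25) ≈ 3966.5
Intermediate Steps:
Function('y')(h) = Add(-4, Mul(8, h)) (Function('y')(h) = Add(-4, Mul(Mul(-4, h), -2)) = Add(-4, Mul(8, h)))
Function('Q')(E) = 6 (Function('Q')(E) = Add(4, 2) = 6)
Function('C')(o) = Mul(Pow(Add(-4, Mul(9, o)), -1), Add(-130, o)) (Function('C')(o) = Mul(Add(o, -130), Pow(Add(o, Add(-4, Mul(8, o))), -1)) = Mul(Add(-130, o), Pow(Add(-4, Mul(9, o)), -1)) = Mul(Pow(Add(-4, Mul(9, o)), -1), Add(-130, o)))
Add(3964, Mul(-1, Function('C')(Function('Q')(Add(3, 4))))) = Add(3964, Mul(-1, Mul(Pow(Add(-4, Mul(9, 6)), -1), Add(-130, 6)))) = Add(3964, Mul(-1, Mul(Pow(Add(-4, 54), -1), -124))) = Add(3964, Mul(-1, Mul(Pow(50, -1), -124))) = Add(3964, Mul(-1, Mul(Rational(1, 50), -124))) = Add(3964, Mul(-1, Rational(-62, 25))) = Add(3964, Rational(62, 25)) = Rational(99162, 25)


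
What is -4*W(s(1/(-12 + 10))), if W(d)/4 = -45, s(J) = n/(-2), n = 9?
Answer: 720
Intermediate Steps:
s(J) = -9/2 (s(J) = 9/(-2) = 9*(-1/2) = -9/2)
W(d) = -180 (W(d) = 4*(-45) = -180)
-4*W(s(1/(-12 + 10))) = -4*(-180) = 720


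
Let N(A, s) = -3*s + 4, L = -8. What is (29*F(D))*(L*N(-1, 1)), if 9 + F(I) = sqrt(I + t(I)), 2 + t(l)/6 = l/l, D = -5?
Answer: 2088 - 232*I*sqrt(11) ≈ 2088.0 - 769.46*I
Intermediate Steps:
t(l) = -6 (t(l) = -12 + 6*(l/l) = -12 + 6*1 = -12 + 6 = -6)
N(A, s) = 4 - 3*s
F(I) = -9 + sqrt(-6 + I) (F(I) = -9 + sqrt(I - 6) = -9 + sqrt(-6 + I))
(29*F(D))*(L*N(-1, 1)) = (29*(-9 + sqrt(-6 - 5)))*(-8*(4 - 3*1)) = (29*(-9 + sqrt(-11)))*(-8*(4 - 3)) = (29*(-9 + I*sqrt(11)))*(-8*1) = (-261 + 29*I*sqrt(11))*(-8) = 2088 - 232*I*sqrt(11)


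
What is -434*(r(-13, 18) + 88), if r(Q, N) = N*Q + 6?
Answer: 60760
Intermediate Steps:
r(Q, N) = 6 + N*Q
-434*(r(-13, 18) + 88) = -434*((6 + 18*(-13)) + 88) = -434*((6 - 234) + 88) = -434*(-228 + 88) = -434*(-140) = 60760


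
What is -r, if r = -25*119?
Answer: 2975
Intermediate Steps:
r = -2975
-r = -1*(-2975) = 2975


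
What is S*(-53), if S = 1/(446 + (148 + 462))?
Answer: -53/1056 ≈ -0.050189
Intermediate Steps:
S = 1/1056 (S = 1/(446 + 610) = 1/1056 ≈ 0.00094697)
S*(-53) = (1/1056)*(-53) = -53/1056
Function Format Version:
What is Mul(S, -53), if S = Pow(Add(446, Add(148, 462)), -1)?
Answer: Rational(-53, 1056) ≈ -0.050189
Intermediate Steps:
S = Rational(1, 1056) (S = Pow(Add(446, 610), -1) = Pow(1056, -1) = Rational(1, 1056) ≈ 0.00094697)
Mul(S, -53) = Mul(Rational(1, 1056), -53) = Rational(-53, 1056)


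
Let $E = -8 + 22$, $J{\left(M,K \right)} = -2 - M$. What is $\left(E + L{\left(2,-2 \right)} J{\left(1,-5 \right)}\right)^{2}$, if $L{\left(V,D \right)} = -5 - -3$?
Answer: $400$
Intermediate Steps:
$L{\left(V,D \right)} = -2$ ($L{\left(V,D \right)} = -5 + 3 = -2$)
$E = 14$
$\left(E + L{\left(2,-2 \right)} J{\left(1,-5 \right)}\right)^{2} = \left(14 - 2 \left(-2 - 1\right)\right)^{2} = \left(14 - -6\right)^{2} = \left(14 + 6\right)^{2} = 20^{2} = 400$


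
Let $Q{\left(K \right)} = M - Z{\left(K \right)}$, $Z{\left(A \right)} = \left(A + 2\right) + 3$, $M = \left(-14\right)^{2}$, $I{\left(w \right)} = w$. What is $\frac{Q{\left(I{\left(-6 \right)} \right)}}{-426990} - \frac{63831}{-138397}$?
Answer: $\frac{27227934481}{59094135030} \approx 0.46076$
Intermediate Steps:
$M = 196$
$Z{\left(A \right)} = 5 + A$ ($Z{\left(A \right)} = \left(2 + A\right) + 3 = 5 + A$)
$Q{\left(K \right)} = 191 - K$ ($Q{\left(K \right)} = 196 - \left(5 + K\right) = 191 - K$)
$\frac{Q{\left(I{\left(-6 \right)} \right)}}{-426990} - \frac{63831}{-138397} = \frac{191 - -6}{-426990} - \frac{63831}{-138397} = \left(191 + 6\right) \left(- \frac{1}{426990}\right) - - \frac{63831}{138397} = 197 \left(- \frac{1}{426990}\right) + \frac{63831}{138397} = - \frac{197}{426990} + \frac{63831}{138397} = \frac{27227934481}{59094135030}$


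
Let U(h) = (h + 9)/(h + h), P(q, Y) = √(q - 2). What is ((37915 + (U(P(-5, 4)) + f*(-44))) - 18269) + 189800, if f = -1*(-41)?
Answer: 415285/2 - 9*I*√7/14 ≈ 2.0764e+5 - 1.7008*I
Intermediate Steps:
P(q, Y) = √(-2 + q)
U(h) = (9 + h)/(2*h) (U(h) = (9 + h)/((2*h)) = (9 + h)*(1/(2*h)) = (9 + h)/(2*h))
f = 41
((37915 + (U(P(-5, 4)) + f*(-44))) - 18269) + 189800 = ((37915 + ((9 + √(-2 - 5))/(2*(√(-2 - 5))) + 41*(-44))) - 18269) + 189800 = ((37915 + ((9 + √(-7))/(2*(√(-7))) - 1804)) - 18269) + 189800 = ((37915 + ((9 + I*√7)/(2*((I*√7))) - 1804)) - 18269) + 189800 = ((37915 + ((-I*√7/7)*(9 + I*√7)/2 - 1804)) - 18269) + 189800 = ((37915 + (-I*√7*(9 + I*√7)/14 - 1804)) - 18269) + 189800 = ((37915 + (-1804 - I*√7*(9 + I*√7)/14)) - 18269) + 189800 = ((36111 - I*√7*(9 + I*√7)/14) - 18269) + 189800 = (17842 - I*√7*(9 + I*√7)/14) + 189800 = 207642 - I*√7*(9 + I*√7)/14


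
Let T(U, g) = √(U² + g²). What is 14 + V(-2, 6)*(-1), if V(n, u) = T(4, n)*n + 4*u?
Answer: -10 + 4*√5 ≈ -1.0557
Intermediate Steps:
V(n, u) = 4*u + n*√(16 + n²) (V(n, u) = √(4² + n²)*n + 4*u = √(16 + n²)*n + 4*u = n*√(16 + n²) + 4*u = 4*u + n*√(16 + n²))
14 + V(-2, 6)*(-1) = 14 + (4*6 - 2*√(16 + (-2)²))*(-1) = 14 + (24 - 2*√(16 + 4))*(-1) = 14 + (24 - 4*√5)*(-1) = 14 + (-24 + 4*√5) = -10 + 4*√5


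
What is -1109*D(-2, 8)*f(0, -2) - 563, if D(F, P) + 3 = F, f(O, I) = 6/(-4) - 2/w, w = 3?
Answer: -75463/6 ≈ -12577.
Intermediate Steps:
f(O, I) = -13/6 (f(O, I) = 6/(-4) - 2/3 = 6*(-1/4) - 2*1/3 = -3/2 - 2/3 = -13/6)
D(F, P) = -3 + F
-1109*D(-2, 8)*f(0, -2) - 563 = -1109*(-3 - 2)*(-13)/6 - 563 = -(-5545)*(-13)/6 - 563 = -1109*65/6 - 563 = -72085/6 - 563 = -75463/6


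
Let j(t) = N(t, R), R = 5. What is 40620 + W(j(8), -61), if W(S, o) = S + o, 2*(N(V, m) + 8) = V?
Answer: 40555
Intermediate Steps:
N(V, m) = -8 + V/2
j(t) = -8 + t/2
40620 + W(j(8), -61) = 40620 + ((-8 + (1/2)*8) - 61) = 40620 + ((-8 + 4) - 61) = 40620 + (-4 - 61) = 40620 - 65 = 40555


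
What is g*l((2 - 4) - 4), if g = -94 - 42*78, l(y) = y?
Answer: 20220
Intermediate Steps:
g = -3370 (g = -94 - 3276 = -3370)
g*l((2 - 4) - 4) = -3370*((2 - 4) - 4) = -3370*(-2 - 4) = -3370*(-6) = 20220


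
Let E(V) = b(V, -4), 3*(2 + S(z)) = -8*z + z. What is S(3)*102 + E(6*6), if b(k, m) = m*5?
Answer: -938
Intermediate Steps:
b(k, m) = 5*m
S(z) = -2 - 7*z/3 (S(z) = -2 + (-8*z + z)/3 = -2 + (-7*z)/3 = -2 - 7*z/3)
E(V) = -20 (E(V) = 5*(-4) = -20)
S(3)*102 + E(6*6) = (-2 - 7/3*3)*102 - 20 = (-2 - 7)*102 - 20 = -9*102 - 20 = -918 - 20 = -938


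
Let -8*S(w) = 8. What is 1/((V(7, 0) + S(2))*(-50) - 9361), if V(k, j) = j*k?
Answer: -1/9311 ≈ -0.00010740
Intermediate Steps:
S(w) = -1 (S(w) = -⅛*8 = -1)
1/((V(7, 0) + S(2))*(-50) - 9361) = 1/((0*7 - 1)*(-50) - 9361) = 1/((0 - 1)*(-50) - 9361) = 1/(-1*(-50) - 9361) = 1/(50 - 9361) = 1/(-9311) = -1/9311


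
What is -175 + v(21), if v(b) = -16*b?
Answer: -511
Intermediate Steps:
-175 + v(21) = -175 - 16*21 = -175 - 336 = -511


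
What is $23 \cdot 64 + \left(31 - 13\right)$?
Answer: $1490$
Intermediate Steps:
$23 \cdot 64 + \left(31 - 13\right) = 1472 + \left(31 - 13\right) = 1472 + 18 = 1490$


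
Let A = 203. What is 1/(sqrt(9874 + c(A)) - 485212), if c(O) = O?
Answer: -485212/235430674867 - sqrt(10077)/235430674867 ≈ -2.0614e-6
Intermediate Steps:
1/(sqrt(9874 + c(A)) - 485212) = 1/(sqrt(9874 + 203) - 485212) = 1/(sqrt(10077) - 485212) = 1/(-485212 + sqrt(10077))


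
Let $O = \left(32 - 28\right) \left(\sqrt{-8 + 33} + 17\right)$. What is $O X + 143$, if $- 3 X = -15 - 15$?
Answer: $1023$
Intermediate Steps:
$X = 10$ ($X = - \frac{-15 - 15}{3} = \left(- \frac{1}{3}\right) \left(-30\right) = 10$)
$O = 88$ ($O = 4 \left(\sqrt{25} + 17\right) = 4 \left(5 + 17\right) = 4 \cdot 22 = 88$)
$O X + 143 = 88 \cdot 10 + 143 = 880 + 143 = 1023$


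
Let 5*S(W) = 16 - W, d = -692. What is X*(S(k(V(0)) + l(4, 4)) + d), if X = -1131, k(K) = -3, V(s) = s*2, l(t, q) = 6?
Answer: 3898557/5 ≈ 7.7971e+5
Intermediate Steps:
V(s) = 2*s
S(W) = 16/5 - W/5 (S(W) = (16 - W)/5 = 16/5 - W/5)
X*(S(k(V(0)) + l(4, 4)) + d) = -1131*((16/5 - (-3 + 6)/5) - 692) = -1131*((16/5 - ⅕*3) - 692) = -1131*((16/5 - ⅗) - 692) = -1131*(13/5 - 692) = -1131*(-3447/5) = 3898557/5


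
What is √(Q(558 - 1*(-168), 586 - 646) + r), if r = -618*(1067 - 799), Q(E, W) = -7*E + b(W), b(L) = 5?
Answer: I*√170701 ≈ 413.16*I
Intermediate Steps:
Q(E, W) = 5 - 7*E (Q(E, W) = -7*E + 5 = 5 - 7*E)
r = -165624 (r = -618*268 = -165624)
√(Q(558 - 1*(-168), 586 - 646) + r) = √((5 - 7*(558 - 1*(-168))) - 165624) = √((5 - 7*(558 + 168)) - 165624) = √((5 - 7*726) - 165624) = √((5 - 5082) - 165624) = √(-5077 - 165624) = √(-170701) = I*√170701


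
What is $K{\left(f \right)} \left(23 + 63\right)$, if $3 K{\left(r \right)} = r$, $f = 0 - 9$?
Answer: $-258$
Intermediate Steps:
$f = -9$ ($f = 0 - 9 = -9$)
$K{\left(r \right)} = \frac{r}{3}$
$K{\left(f \right)} \left(23 + 63\right) = \frac{1}{3} \left(-9\right) \left(23 + 63\right) = \left(-3\right) 86 = -258$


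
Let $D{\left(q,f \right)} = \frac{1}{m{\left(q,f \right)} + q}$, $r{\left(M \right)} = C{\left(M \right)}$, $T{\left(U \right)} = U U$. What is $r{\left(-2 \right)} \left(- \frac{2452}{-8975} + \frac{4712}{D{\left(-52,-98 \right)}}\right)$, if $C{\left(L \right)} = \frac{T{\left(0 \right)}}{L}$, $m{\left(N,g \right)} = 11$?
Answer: $0$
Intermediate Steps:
$T{\left(U \right)} = U^{2}$
$C{\left(L \right)} = 0$ ($C{\left(L \right)} = \frac{0^{2}}{L} = \frac{0}{L} = 0$)
$r{\left(M \right)} = 0$
$D{\left(q,f \right)} = \frac{1}{11 + q}$
$r{\left(-2 \right)} \left(- \frac{2452}{-8975} + \frac{4712}{D{\left(-52,-98 \right)}}\right) = 0 \left(- \frac{2452}{-8975} + \frac{4712}{\frac{1}{11 - 52}}\right) = 0 \left(\left(-2452\right) \left(- \frac{1}{8975}\right) + \frac{4712}{\frac{1}{-41}}\right) = 0 \left(\frac{2452}{8975} + \frac{4712}{- \frac{1}{41}}\right) = 0 \left(\frac{2452}{8975} + 4712 \left(-41\right)\right) = 0 \left(\frac{2452}{8975} - 193192\right) = 0 \left(- \frac{1733895748}{8975}\right) = 0$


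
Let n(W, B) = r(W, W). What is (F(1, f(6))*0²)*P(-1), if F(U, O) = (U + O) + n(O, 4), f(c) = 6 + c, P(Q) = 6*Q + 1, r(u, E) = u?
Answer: 0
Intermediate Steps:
n(W, B) = W
P(Q) = 1 + 6*Q
F(U, O) = U + 2*O (F(U, O) = (U + O) + O = (O + U) + O = U + 2*O)
(F(1, f(6))*0²)*P(-1) = ((1 + 2*(6 + 6))*0²)*(1 + 6*(-1)) = ((1 + 2*12)*0)*(1 - 6) = ((1 + 24)*0)*(-5) = (25*0)*(-5) = 0*(-5) = 0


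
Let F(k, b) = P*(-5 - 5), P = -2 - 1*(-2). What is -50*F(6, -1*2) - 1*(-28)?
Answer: 28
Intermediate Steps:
P = 0 (P = -2 + 2 = 0)
F(k, b) = 0 (F(k, b) = 0*(-5 - 5) = 0*(-10) = 0)
-50*F(6, -1*2) - 1*(-28) = -50*0 - 1*(-28) = 0 + 28 = 28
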